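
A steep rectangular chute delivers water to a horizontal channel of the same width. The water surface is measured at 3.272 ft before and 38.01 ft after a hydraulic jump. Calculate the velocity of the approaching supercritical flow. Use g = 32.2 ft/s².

For a rectangular channel the momentum equation gives q² = ½·g·y₁·y₂·(y₁ + y₂) = ½×32.2×3.272×38.01×41.28 = 82660.
q = √82660 = 287.5 ft²/s.
V₁ = q/y₁ = 287.5/3.272 = 87.87 ft/s.

V₁ = 87.87 ft/s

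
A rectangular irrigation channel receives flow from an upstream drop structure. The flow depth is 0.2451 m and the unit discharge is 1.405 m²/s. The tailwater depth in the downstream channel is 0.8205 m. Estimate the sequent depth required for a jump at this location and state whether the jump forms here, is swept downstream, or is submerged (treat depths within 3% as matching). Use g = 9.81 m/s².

y₂ = 1.165 m; the jump is swept downstream

V₁ = q/y₁ = 1.405/0.2451 = 5.732 m/s. Fr₁ = V₁/√(g·y₁) = 5.732/√(9.81×0.2451) = 3.697.
From the momentum equation for a rectangular channel, y₂/y₁ = ½[√(1 + 8Fr₁²) − 1] = ½[√110.33 − 1] = 4.752.
y₂ = 4.752 × 0.2451 = 1.165 m.
Tailwater y_tw = 0.8205 m: y_tw < y₂, so the jump is swept downstream.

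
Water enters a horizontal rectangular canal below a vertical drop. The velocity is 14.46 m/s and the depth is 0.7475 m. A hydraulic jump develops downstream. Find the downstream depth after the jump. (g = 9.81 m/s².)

y₂ = 5.283 m

Fr₁ = V₁/√(g·y₁) = 14.46/√(9.81×0.7475) = 5.340.
Bélanger equation: y₂/y₁ = ½[√(1 + 8Fr₁²) − 1] = ½[√229.11 − 1] = 7.068.
y₂ = 7.068 × 0.7475 = 5.283 m.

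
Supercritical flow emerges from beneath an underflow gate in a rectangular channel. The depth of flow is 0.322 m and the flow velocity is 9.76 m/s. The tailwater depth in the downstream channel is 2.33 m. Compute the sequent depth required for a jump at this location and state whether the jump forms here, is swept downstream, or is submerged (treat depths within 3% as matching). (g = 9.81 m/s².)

Fr₁ = V₁/√(g·y₁) = 9.76/√(9.81×0.322) = 5.49.
Conjugate-depth relation: y₂/y₁ = ½[√(1 + 8Fr₁²) − 1] = ½[√242.2 − 1] = 7.28.
y₂ = 7.28 × 0.322 = 2.34 m.
Tailwater y_tw = 2.33 m: y_tw ≈ y₂, so the jump forms here.

y₂ = 2.34 m; the jump forms here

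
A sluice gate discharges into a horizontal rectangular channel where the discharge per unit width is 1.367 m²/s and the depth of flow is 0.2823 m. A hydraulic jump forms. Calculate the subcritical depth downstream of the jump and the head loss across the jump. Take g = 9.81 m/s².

V₁ = q/y₁ = 1.367/0.2823 = 4.842 m/s. Fr₁ = V₁/√(g·y₁) = 4.842/√(9.81×0.2823) = 2.910.
Conjugate-depth relation: y₂/y₁ = ½[√(1 + 8Fr₁²) − 1] = ½[√68.737 − 1] = 3.645.
y₂ = 3.645 × 0.2823 = 1.029 m.
Head loss: ΔE = (y₂ − y₁)³/(4y₁y₂) = (1.029 − 0.2823)³/(4×0.2823×1.029) = 0.4165/1.162 = 0.3584 m.

y₂ = 1.029 m; ΔE = 0.3584 m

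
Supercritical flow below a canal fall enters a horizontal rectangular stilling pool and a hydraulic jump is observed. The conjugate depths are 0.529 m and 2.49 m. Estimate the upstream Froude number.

Fr₁ = 3.66

For a rectangular channel the momentum equation gives q² = ½·g·y₁·y₂·(y₁ + y₂) = ½×9.81×0.529×2.49×3.02 = 19.5.
q = √19.5 = 4.42 m²/s.
V₁ = q/y₁ = 8.35 m/s; Fr₁ = V₁/√(g·y₁) = 3.66.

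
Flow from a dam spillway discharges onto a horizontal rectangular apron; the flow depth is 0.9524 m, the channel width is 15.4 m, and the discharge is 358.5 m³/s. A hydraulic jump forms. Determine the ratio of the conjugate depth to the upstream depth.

y₂/y₁ = 10.82

q = Q/b = 358.5/15.4 = 23.28 m²/s; V₁ = q/y₁ = 24.44 m/s. Fr₁ = V₁/√(g·y₁) = 7.997.
By Bélanger, y₂/y₁ = ½[√(1 + 8Fr₁²) − 1] = ½[√512.56 − 1] = 10.82.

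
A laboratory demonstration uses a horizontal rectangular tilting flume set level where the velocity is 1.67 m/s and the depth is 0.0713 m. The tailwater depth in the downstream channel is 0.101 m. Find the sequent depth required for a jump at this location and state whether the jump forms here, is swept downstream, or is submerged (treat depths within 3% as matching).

Fr₁ = V₁/√(g·y₁) = 1.67/√(9.81×0.0713) = 2.00.
Bélanger equation: y₂/y₁ = ½[√(1 + 8Fr₁²) − 1] = ½[√32.90 − 1] = 2.37.
y₂ = 2.37 × 0.0713 = 0.169 m.
Tailwater y_tw = 0.101 m: y_tw < y₂, so the jump is swept downstream.

y₂ = 0.169 m; the jump is swept downstream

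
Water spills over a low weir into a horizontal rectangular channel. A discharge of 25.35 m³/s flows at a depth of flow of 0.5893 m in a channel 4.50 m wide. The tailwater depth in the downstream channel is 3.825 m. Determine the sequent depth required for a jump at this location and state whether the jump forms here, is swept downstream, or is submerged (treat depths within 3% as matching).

q = Q/b = 25.35/4.50 = 5.633 m²/s; V₁ = q/y₁ = 9.559 m/s. Fr₁ = V₁/√(g·y₁) = 3.976.
From the momentum equation for a rectangular channel, y₂/y₁ = ½[√(1 + 8Fr₁²) − 1] = ½[√127.46 − 1] = 5.145.
y₂ = 5.145 × 0.5893 = 3.032 m.
Tailwater y_tw = 3.825 m: y_tw > y₂, so the jump is submerged.

y₂ = 3.032 m; the jump is submerged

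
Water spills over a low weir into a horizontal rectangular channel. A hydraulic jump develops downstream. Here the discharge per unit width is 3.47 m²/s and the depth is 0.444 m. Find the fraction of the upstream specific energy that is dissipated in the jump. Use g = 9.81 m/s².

V₁ = q/y₁ = 3.47/0.444 = 7.82 m/s. Fr₁ = V₁/√(g·y₁) = 7.82/√(9.81×0.444) = 3.74.
Sequent-depth ratio: y₂/y₁ = ½[√(1 + 8Fr₁²) − 1] = ½[√113.2 − 1] = 4.82.
y₂ = 4.82 × 0.444 = 2.14 m.
E₁ = y₁ + V₁²/2g = 3.56 m. ΔE = (y₂ − y₁)³/(4y₁y₂) = 1.28 m. ΔE/E₁ = 1.28/3.56 = 0.361.

ΔE/E₁ = 0.361 (36.1%)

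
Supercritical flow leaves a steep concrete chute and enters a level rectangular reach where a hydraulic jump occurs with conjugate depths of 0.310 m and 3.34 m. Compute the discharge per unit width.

q = 4.31 m²/s

For a rectangular channel the momentum equation gives q² = ½·g·y₁·y₂·(y₁ + y₂) = ½×9.81×0.310×3.34×3.65 = 18.5.
q = √18.5 = 4.31 m²/s.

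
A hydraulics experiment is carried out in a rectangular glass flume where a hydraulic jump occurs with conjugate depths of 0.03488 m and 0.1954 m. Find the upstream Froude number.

Fr₁ = 4.300

For a rectangular channel the momentum equation gives q² = ½·g·y₁·y₂·(y₁ + y₂) = ½×9.81×0.03488×0.1954×0.2303 = 0.007698.
q = √0.007698 = 0.08774 m²/s.
V₁ = q/y₁ = 2.515 m/s; Fr₁ = V₁/√(g·y₁) = 4.300.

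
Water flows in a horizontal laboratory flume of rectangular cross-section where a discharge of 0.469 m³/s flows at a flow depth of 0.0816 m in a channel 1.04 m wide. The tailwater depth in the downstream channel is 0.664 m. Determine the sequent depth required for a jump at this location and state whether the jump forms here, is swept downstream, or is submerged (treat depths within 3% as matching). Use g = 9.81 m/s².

y₂ = 0.673 m; the jump forms here

q = Q/b = 0.469/1.04 = 0.451 m²/s; V₁ = q/y₁ = 5.53 m/s. Fr₁ = V₁/√(g·y₁) = 6.18.
Conjugate-depth relation: y₂/y₁ = ½[√(1 + 8Fr₁²) − 1] = ½[√306.2 − 1] = 8.25.
y₂ = 8.25 × 0.0816 = 0.673 m.
Tailwater y_tw = 0.664 m: y_tw ≈ y₂, so the jump forms here.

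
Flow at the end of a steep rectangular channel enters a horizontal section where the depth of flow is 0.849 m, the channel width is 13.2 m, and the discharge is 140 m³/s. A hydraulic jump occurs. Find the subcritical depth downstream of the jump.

q = Q/b = 140/13.2 = 10.6 m²/s; V₁ = q/y₁ = 12.5 m/s. Fr₁ = V₁/√(g·y₁) = 4.33.
Bélanger equation: y₂/y₁ = ½[√(1 + 8Fr₁²) − 1] = ½[√150.9 − 1] = 5.64.
y₂ = 5.64 × 0.849 = 4.79 m.

y₂ = 4.79 m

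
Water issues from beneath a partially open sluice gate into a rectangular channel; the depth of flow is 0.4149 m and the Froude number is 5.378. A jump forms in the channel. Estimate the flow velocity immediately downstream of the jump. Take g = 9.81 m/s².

V₂ = 1.523 m/s

Fr₁ = 5.378 (given).
Conjugate-depth relation: y₂/y₁ = ½[√(1 + 8Fr₁²) − 1] = ½[√232.38 − 1] = 7.122.
y₂ = 7.122 × 0.4149 = 2.955 m.
V₁ = Fr₁·√(g·y₁) = 5.378×√(9.81×0.4149) = 10.85 m/s; q = V₁·y₁ = 4.502 m²/s.
V₂ = q/y₂ = 4.502/2.955 = 1.523 m/s.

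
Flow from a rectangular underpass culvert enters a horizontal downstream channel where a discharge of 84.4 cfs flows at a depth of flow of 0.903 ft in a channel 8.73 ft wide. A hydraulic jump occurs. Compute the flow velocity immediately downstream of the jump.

V₂ = 4.55 ft/s

q = Q/b = 84.4/8.73 = 9.67 ft²/s; V₁ = q/y₁ = 10.7 ft/s. Fr₁ = V₁/√(g·y₁) = 1.99.
From the momentum equation for a rectangular channel, y₂/y₁ = ½[√(1 + 8Fr₁²) − 1] = ½[√32.54 − 1] = 2.35.
y₂ = 2.35 × 0.903 = 2.12 ft.
V₂ = q/y₂ = 9.67/2.12 = 4.55 ft/s.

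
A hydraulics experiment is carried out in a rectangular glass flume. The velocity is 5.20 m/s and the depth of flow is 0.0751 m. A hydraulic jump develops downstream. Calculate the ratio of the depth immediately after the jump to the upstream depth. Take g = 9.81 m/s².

y₂/y₁ = 8.08

Fr₁ = V₁/√(g·y₁) = 5.20/√(9.81×0.0751) = 6.06.
Sequent-depth ratio: y₂/y₁ = ½[√(1 + 8Fr₁²) − 1] = ½[√294.6 − 1] = 8.08.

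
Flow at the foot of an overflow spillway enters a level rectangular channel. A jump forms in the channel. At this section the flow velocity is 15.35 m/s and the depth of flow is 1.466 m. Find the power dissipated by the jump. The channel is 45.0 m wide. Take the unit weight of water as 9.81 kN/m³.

P = 53129 kW

Fr₁ = V₁/√(g·y₁) = 15.35/√(9.81×1.466) = 4.048.
From the momentum equation for a rectangular channel, y₂/y₁ = ½[√(1 + 8Fr₁²) − 1] = ½[√132.07 − 1] = 5.246.
y₂ = 5.246 × 1.466 = 7.691 m.
q = V₁·y₁ = 15.35 × 1.466 = 22.50 m²/s. V₂ = q/y₂ = 22.50/7.691 = 2.926 m/s. E₁ = y₁ + V₁²/2g = 13.48 m; E₂ = y₂ + V₂²/2g = 8.127 m. ΔE = E₁ − E₂ = 5.348 m.
Q = q·b = 22.50 × 45.0 = 1013 m³/s. P = γ·Q·ΔE = 9.81 × 1013 × 5.348 = 53129 kW.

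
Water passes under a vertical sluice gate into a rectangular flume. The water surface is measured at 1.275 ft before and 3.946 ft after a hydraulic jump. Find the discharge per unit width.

q = 20.56 ft²/s

For a rectangular channel the momentum equation gives q² = ½·g·y₁·y₂·(y₁ + y₂) = ½×32.2×1.275×3.946×5.221 = 422.9.
q = √422.9 = 20.56 ft²/s.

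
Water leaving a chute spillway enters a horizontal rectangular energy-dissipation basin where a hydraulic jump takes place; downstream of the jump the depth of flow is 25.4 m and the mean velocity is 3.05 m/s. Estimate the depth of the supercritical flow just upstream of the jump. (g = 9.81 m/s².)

Fr₂ = V₂/√(g·y₂) = 3.05/√(9.81×25.4) = 0.193.
Applying the sequent-depth relation in reverse, y₁/y₂ = ½[√(1 + 8Fr₂²) − 1] = ½[√1.299 − 1] = 0.0698.
y₁ = 0.0698 × 25.4 = 1.77 m.

y₁ = 1.77 m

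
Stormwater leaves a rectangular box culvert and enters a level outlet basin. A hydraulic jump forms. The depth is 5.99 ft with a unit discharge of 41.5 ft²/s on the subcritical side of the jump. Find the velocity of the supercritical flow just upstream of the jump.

V₁ = 19.0 ft/s

V₂ = q/y₂ = 41.5/5.99 = 6.93 ft/s; Fr₂ = V₂/√(g·y₂) = 0.499.
Applying the sequent-depth relation in reverse, y₁/y₂ = ½[√(1 + 8Fr₂²) − 1] = ½[√2.991 − 1] = 0.365.
y₁ = 0.365 × 5.99 = 2.18 ft.
V₁ = q/y₁ = 41.5/2.18 = 19.0 ft/s.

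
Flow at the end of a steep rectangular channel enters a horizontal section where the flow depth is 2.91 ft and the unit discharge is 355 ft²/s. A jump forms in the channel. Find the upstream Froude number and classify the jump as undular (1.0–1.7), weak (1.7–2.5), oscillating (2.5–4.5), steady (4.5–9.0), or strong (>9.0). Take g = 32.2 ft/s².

Fr₁ = 12.6; strong jump

V₁ = q/y₁ = 355/2.91 = 122 ft/s. Fr₁ = V₁/√(g·y₁) = 122/√(32.2×2.91) = 12.6.
Fr₁ = 12.6 lies in the strong range.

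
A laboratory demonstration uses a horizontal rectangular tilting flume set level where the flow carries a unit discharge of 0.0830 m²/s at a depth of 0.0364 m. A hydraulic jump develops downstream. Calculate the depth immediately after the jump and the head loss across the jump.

V₁ = q/y₁ = 0.0830/0.0364 = 2.28 m/s. Fr₁ = V₁/√(g·y₁) = 2.28/√(9.81×0.0364) = 3.82.
Bélanger equation: y₂/y₁ = ½[√(1 + 8Fr₁²) − 1] = ½[√117.5 − 1] = 4.92.
y₂ = 4.92 × 0.0364 = 0.179 m.
V₂ = q/y₂ = 0.0830/0.179 = 0.464 m/s. E₁ = y₁ + V₁²/2g = 0.301 m; E₂ = y₂ + V₂²/2g = 0.190 m. ΔE = E₁ − E₂ = 0.111 m.

y₂ = 0.179 m; ΔE = 0.111 m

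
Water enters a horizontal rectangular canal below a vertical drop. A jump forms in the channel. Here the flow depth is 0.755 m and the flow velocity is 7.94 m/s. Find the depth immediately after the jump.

Fr₁ = V₁/√(g·y₁) = 7.94/√(9.81×0.755) = 2.92.
From the momentum equation for a rectangular channel, y₂/y₁ = ½[√(1 + 8Fr₁²) − 1] = ½[√69.09 − 1] = 3.66.
y₂ = 3.66 × 0.755 = 2.76 m.

y₂ = 2.76 m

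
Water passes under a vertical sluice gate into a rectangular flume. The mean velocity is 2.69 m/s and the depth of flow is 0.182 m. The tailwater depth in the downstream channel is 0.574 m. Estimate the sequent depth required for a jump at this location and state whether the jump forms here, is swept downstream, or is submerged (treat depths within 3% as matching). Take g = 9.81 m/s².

y₂ = 0.435 m; the jump is submerged

Fr₁ = V₁/√(g·y₁) = 2.69/√(9.81×0.182) = 2.01.
By Bélanger, y₂/y₁ = ½[√(1 + 8Fr₁²) − 1] = ½[√33.42 − 1] = 2.39.
y₂ = 2.39 × 0.182 = 0.435 m.
Tailwater y_tw = 0.574 m: y_tw > y₂, so the jump is submerged.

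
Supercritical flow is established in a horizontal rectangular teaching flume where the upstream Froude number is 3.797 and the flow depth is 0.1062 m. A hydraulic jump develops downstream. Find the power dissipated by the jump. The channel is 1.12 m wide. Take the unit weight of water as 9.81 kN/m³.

Fr₁ = 3.797 (given).
From the momentum equation for a rectangular channel, y₂/y₁ = ½[√(1 + 8Fr₁²) − 1] = ½[√116.34 − 1] = 4.893.
y₂ = 4.893 × 0.1062 = 0.5196 m.
V₁ = Fr₁·√(g·y₁) = 3.797×√(9.81×0.1062) = 3.876 m/s; q = V₁·y₁ = 0.4116 m²/s. V₂ = q/y₂ = 0.4116/0.5196 = 0.7921 m/s. E₁ = y₁ + V₁²/2g = 0.8718 m; E₂ = y₂ + V₂²/2g = 0.5516 m. ΔE = E₁ − E₂ = 0.3201 m.
Q = q·b = 0.4116 × 1.12 = 0.4610 m³/s. P = γ·Q·ΔE = 9.81 × 0.4610 × 0.3201 = 1.448 kW.

P = 1.448 kW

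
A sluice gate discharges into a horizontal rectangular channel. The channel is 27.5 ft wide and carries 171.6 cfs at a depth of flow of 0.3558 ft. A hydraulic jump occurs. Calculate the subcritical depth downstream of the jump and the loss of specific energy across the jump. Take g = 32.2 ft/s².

y₂ = 2.435 ft; ΔE = 2.595 ft

q = Q/b = 171.6/27.5 = 6.240 ft²/s; V₁ = q/y₁ = 17.54 ft/s. Fr₁ = V₁/√(g·y₁) = 5.181.
By Bélanger, y₂/y₁ = ½[√(1 + 8Fr₁²) − 1] = ½[√215.78 − 1] = 6.845.
y₂ = 6.845 × 0.3558 = 2.435 ft.
V₂ = q/y₂ = 6.240/2.435 = 2.562 ft/s. E₁ = y₁ + V₁²/2g = 5.132 ft; E₂ = y₂ + V₂²/2g = 2.537 ft. ΔE = E₁ − E₂ = 2.595 ft.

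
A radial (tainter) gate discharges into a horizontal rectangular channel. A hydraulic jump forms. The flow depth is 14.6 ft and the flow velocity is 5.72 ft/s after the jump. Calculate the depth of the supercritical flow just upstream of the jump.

Fr₂ = V₂/√(g·y₂) = 5.72/√(32.2×14.6) = 0.264.
From the momentum equation (using Fr₂), y₁/y₂ = ½[√(1 + 8Fr₂²) − 1] = ½[√1.557 − 1] = 0.124.
y₁ = 0.124 × 14.6 = 1.81 ft.

y₁ = 1.81 ft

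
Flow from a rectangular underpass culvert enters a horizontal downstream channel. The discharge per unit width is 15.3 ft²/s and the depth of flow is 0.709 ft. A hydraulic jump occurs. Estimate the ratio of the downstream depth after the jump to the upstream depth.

V₁ = q/y₁ = 15.3/0.709 = 21.6 ft/s. Fr₁ = V₁/√(g·y₁) = 21.6/√(32.2×0.709) = 4.52.
Sequent-depth ratio: y₂/y₁ = ½[√(1 + 8Fr₁²) − 1] = ½[√164.2 − 1] = 5.91.

y₂/y₁ = 5.91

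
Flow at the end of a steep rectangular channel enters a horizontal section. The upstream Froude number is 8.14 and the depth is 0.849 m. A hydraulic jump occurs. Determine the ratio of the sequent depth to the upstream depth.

Fr₁ = 8.14 (given).
Sequent-depth ratio: y₂/y₁ = ½[√(1 + 8Fr₁²) − 1] = ½[√531.1 − 1] = 11.0.

y₂/y₁ = 11.0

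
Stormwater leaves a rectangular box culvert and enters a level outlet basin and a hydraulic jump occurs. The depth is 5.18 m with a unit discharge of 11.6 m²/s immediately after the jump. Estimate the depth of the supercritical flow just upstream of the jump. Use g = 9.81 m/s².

V₂ = q/y₂ = 11.6/5.18 = 2.24 m/s; Fr₂ = V₂/√(g·y₂) = 0.314.
From the momentum equation (using Fr₂), y₁/y₂ = ½[√(1 + 8Fr₂²) − 1] = ½[√1.789 − 1] = 0.169.
y₁ = 0.169 × 5.18 = 0.875 m.

y₁ = 0.875 m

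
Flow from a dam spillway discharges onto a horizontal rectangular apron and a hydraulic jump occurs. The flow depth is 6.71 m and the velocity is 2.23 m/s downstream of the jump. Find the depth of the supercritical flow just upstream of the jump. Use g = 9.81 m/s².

y₁ = 0.895 m

Fr₂ = V₂/√(g·y₂) = 2.23/√(9.81×6.71) = 0.275.
Since the conjugate-depth ratio holds either way, y₁/y₂ = ½[√(1 + 8Fr₂²) − 1] = ½[√1.604 − 1] = 0.133.
y₁ = 0.133 × 6.71 = 0.895 m.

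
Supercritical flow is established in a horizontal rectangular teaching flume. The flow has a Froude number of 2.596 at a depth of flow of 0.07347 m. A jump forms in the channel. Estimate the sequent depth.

Fr₁ = 2.596 (given).
From the momentum equation for a rectangular channel, y₂/y₁ = ½[√(1 + 8Fr₁²) − 1] = ½[√54.914 − 1] = 3.205.
y₂ = 3.205 × 0.07347 = 0.2355 m.

y₂ = 0.2355 m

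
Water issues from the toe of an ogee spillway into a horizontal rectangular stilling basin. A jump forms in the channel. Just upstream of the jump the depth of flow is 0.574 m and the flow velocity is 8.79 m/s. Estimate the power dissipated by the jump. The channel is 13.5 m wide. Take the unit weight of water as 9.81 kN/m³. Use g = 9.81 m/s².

P = 1072 kW

Fr₁ = V₁/√(g·y₁) = 8.79/√(9.81×0.574) = 3.70.
From the momentum equation for a rectangular channel, y₂/y₁ = ½[√(1 + 8Fr₁²) − 1] = ½[√110.8 − 1] = 4.76.
y₂ = 4.76 × 0.574 = 2.73 m.
Head loss: ΔE = (y₂ − y₁)³/(4y₁y₂) = (2.73 − 0.574)³/(4×0.574×2.73) = 10.1/6.28 = 1.60 m.
q = V₁·y₁ = 8.79 × 0.574 = 5.05 m²/s. Q = q·b = 5.05 × 13.5 = 68.1 m³/s. P = γ·Q·ΔE = 9.81 × 68.1 × 1.60 = 1072 kW.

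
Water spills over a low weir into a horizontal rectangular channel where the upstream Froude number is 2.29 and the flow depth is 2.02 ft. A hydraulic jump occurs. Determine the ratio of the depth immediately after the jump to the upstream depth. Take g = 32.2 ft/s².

Fr₁ = 2.29 (given).
Conjugate-depth relation: y₂/y₁ = ½[√(1 + 8Fr₁²) − 1] = ½[√42.95 − 1] = 2.78.

y₂/y₁ = 2.78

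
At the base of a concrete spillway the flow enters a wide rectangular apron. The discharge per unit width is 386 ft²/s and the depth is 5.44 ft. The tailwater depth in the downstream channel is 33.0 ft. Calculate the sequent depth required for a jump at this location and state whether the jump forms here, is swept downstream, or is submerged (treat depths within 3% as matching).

y₂ = 38.6 ft; the jump is swept downstream

V₁ = q/y₁ = 386/5.44 = 71.0 ft/s. Fr₁ = V₁/√(g·y₁) = 71.0/√(32.2×5.44) = 5.36.
From the momentum equation for a rectangular channel, y₂/y₁ = ½[√(1 + 8Fr₁²) − 1] = ½[√230.9 − 1] = 7.10.
y₂ = 7.10 × 5.44 = 38.6 ft.
Tailwater y_tw = 33.0 ft: y_tw < y₂, so the jump is swept downstream.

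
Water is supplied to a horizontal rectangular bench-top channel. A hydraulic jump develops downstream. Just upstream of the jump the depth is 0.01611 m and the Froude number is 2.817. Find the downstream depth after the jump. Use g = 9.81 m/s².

y₂ = 0.05663 m

Fr₁ = 2.817 (given).
Sequent-depth ratio: y₂/y₁ = ½[√(1 + 8Fr₁²) − 1] = ½[√64.484 − 1] = 3.515.
y₂ = 3.515 × 0.01611 = 0.05663 m.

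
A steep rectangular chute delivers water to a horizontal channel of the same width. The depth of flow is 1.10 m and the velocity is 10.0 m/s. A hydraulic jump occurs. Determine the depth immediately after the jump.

y₂ = 4.22 m

Fr₁ = V₁/√(g·y₁) = 10.0/√(9.81×1.10) = 3.04.
By Bélanger, y₂/y₁ = ½[√(1 + 8Fr₁²) − 1] = ½[√75.14 − 1] = 3.83.
y₂ = 3.83 × 1.10 = 4.22 m.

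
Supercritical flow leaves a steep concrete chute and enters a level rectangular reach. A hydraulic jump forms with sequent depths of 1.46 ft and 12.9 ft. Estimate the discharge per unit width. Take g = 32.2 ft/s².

For a rectangular channel the momentum equation gives q² = ½·g·y₁·y₂·(y₁ + y₂) = ½×32.2×1.46×12.9×14.4 = 4354.
q = √4354 = 66.0 ft²/s.

q = 66.0 ft²/s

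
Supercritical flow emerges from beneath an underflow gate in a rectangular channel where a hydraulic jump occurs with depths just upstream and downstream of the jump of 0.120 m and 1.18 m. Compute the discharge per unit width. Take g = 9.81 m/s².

q = 0.950 m²/s

For a rectangular channel the momentum equation gives q² = ½·g·y₁·y₂·(y₁ + y₂) = ½×9.81×0.120×1.18×1.30 = 0.903.
q = √0.903 = 0.950 m²/s.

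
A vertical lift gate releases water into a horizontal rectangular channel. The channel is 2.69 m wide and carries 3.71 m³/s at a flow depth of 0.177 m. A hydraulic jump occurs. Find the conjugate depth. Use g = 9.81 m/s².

y₂ = 1.39 m

q = Q/b = 3.71/2.69 = 1.38 m²/s; V₁ = q/y₁ = 7.79 m/s. Fr₁ = V₁/√(g·y₁) = 5.91.
By Bélanger, y₂/y₁ = ½[√(1 + 8Fr₁²) − 1] = ½[√280.7 − 1] = 7.88.
y₂ = 7.88 × 0.177 = 1.39 m.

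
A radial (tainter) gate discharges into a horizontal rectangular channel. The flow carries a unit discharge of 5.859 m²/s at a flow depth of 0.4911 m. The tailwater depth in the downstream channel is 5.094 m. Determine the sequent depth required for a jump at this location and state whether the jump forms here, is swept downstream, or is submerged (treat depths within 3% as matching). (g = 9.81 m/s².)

V₁ = q/y₁ = 5.859/0.4911 = 11.93 m/s. Fr₁ = V₁/√(g·y₁) = 11.93/√(9.81×0.4911) = 5.435.
Bélanger equation: y₂/y₁ = ½[√(1 + 8Fr₁²) − 1] = ½[√237.35 − 1] = 7.203.
y₂ = 7.203 × 0.4911 = 3.537 m.
Tailwater y_tw = 5.094 m: y_tw > y₂, so the jump is submerged.

y₂ = 3.537 m; the jump is submerged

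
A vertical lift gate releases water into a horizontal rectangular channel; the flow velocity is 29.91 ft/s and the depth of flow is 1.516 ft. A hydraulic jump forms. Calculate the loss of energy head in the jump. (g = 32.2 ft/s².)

Fr₁ = V₁/√(g·y₁) = 29.91/√(32.2×1.516) = 4.281.
Conjugate-depth relation: y₂/y₁ = ½[√(1 + 8Fr₁²) − 1] = ½[√147.61 − 1] = 5.575.
y₂ = 5.575 × 1.516 = 8.451 ft.
q = V₁·y₁ = 29.91 × 1.516 = 45.34 ft²/s. V₂ = q/y₂ = 45.34/8.451 = 5.365 ft/s. E₁ = y₁ + V₁²/2g = 15.41 ft; E₂ = y₂ + V₂²/2g = 8.898 ft. ΔE = E₁ − E₂ = 6.509 ft.

ΔE = 6.509 ft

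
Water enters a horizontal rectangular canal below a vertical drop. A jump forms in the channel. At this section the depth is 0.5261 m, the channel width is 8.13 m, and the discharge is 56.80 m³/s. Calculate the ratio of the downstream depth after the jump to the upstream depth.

y₂/y₁ = 7.782

q = Q/b = 56.80/8.13 = 6.986 m²/s; V₁ = q/y₁ = 13.28 m/s. Fr₁ = V₁/√(g·y₁) = 5.845.
From the momentum equation for a rectangular channel, y₂/y₁ = ½[√(1 + 8Fr₁²) − 1] = ½[√274.36 − 1] = 7.782.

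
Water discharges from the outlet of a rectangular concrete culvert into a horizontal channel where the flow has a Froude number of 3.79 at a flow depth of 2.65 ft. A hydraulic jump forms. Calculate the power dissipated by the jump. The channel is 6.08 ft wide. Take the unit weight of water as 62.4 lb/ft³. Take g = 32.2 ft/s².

P = 508 hp

Fr₁ = 3.79 (given).
From the momentum equation for a rectangular channel, y₂/y₁ = ½[√(1 + 8Fr₁²) − 1] = ½[√115.9 − 1] = 4.88.
y₂ = 4.88 × 2.65 = 12.9 ft.
V₁ = Fr₁·√(g·y₁) = 3.79×√(32.2×2.65) = 35.0 ft/s; q = V₁·y₁ = 92.8 ft²/s. V₂ = q/y₂ = 92.8/12.9 = 7.17 ft/s. E₁ = y₁ + V₁²/2g = 21.7 ft; E₂ = y₂ + V₂²/2g = 13.7 ft. ΔE = E₁ − E₂ = 7.94 ft.
Q = q·b = 92.8 × 6.08 = 564 cfs. P = γ·Q·ΔE/550 = 62.4 × 564 × 7.94 / 550 = 508 hp.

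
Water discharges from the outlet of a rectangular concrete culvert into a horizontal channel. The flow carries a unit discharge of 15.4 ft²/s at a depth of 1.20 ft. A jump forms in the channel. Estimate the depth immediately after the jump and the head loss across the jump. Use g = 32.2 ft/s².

V₁ = q/y₁ = 15.4/1.20 = 12.8 ft/s. Fr₁ = V₁/√(g·y₁) = 12.8/√(32.2×1.20) = 2.06.
Sequent-depth ratio: y₂/y₁ = ½[√(1 + 8Fr₁²) − 1] = ½[√35.10 − 1] = 2.46.
y₂ = 2.46 × 1.20 = 2.95 ft.
Head loss: ΔE = (y₂ − y₁)³/(4y₁y₂) = (2.95 − 1.20)³/(4×1.20×2.95) = 5.40/14.2 = 0.381 ft.

y₂ = 2.95 ft; ΔE = 0.381 ft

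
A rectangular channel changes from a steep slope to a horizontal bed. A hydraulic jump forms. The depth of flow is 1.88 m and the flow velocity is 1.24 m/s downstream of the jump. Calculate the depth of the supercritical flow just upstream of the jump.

y₁ = 0.274 m

Fr₂ = V₂/√(g·y₂) = 1.24/√(9.81×1.88) = 0.289.
The Bélanger relation is symmetric: y₁/y₂ = ½[√(1 + 8Fr₂²) − 1] = ½[√1.667 − 1] = 0.146.
y₁ = 0.146 × 1.88 = 0.274 m.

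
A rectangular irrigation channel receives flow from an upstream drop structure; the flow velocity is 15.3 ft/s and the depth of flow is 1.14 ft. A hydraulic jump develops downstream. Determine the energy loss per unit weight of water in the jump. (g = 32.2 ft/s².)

Fr₁ = V₁/√(g·y₁) = 15.3/√(32.2×1.14) = 2.53.
By Bélanger, y₂/y₁ = ½[√(1 + 8Fr₁²) − 1] = ½[√52.02 − 1] = 3.11.
y₂ = 3.11 × 1.14 = 3.54 ft.
Head loss: ΔE = (y₂ − y₁)³/(4y₁y₂) = (3.54 − 1.14)³/(4×1.14×3.54) = 13.8/16.1 = 0.857 ft.

ΔE = 0.857 ft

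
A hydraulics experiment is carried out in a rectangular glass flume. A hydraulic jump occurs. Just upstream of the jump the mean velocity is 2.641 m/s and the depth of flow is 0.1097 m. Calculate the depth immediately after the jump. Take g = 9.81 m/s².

Fr₁ = V₁/√(g·y₁) = 2.641/√(9.81×0.1097) = 2.546.
Sequent-depth ratio: y₂/y₁ = ½[√(1 + 8Fr₁²) − 1] = ½[√52.850 − 1] = 3.135.
y₂ = 3.135 × 0.1097 = 0.3439 m.

y₂ = 0.3439 m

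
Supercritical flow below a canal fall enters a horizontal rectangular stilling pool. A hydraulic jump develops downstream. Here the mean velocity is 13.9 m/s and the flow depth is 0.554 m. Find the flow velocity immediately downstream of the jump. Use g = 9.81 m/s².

Fr₁ = V₁/√(g·y₁) = 13.9/√(9.81×0.554) = 5.96.
Conjugate-depth relation: y₂/y₁ = ½[√(1 + 8Fr₁²) − 1] = ½[√285.4 − 1] = 7.95.
y₂ = 7.95 × 0.554 = 4.40 m.
q = V₁·y₁ = 13.9 × 0.554 = 7.70 m²/s.
V₂ = q/y₂ = 7.70/4.40 = 1.75 m/s.

V₂ = 1.75 m/s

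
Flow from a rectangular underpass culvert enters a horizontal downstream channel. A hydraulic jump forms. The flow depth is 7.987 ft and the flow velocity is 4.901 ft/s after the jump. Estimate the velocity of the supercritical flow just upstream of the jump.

V₁ = 30.46 ft/s

Fr₂ = V₂/√(g·y₂) = 4.901/√(32.2×7.987) = 0.3056.
From the momentum equation (using Fr₂), y₁/y₂ = ½[√(1 + 8Fr₂²) − 1] = ½[√1.7472 − 1] = 0.1609.
y₁ = 0.1609 × 7.987 = 1.285 ft.
V₁ = q/y₁ = 39.14/1.285 = 30.46 ft/s.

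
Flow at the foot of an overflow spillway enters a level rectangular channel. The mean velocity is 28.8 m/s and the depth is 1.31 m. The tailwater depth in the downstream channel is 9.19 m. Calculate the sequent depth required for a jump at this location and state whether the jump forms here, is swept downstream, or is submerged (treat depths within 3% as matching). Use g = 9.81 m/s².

Fr₁ = V₁/√(g·y₁) = 28.8/√(9.81×1.31) = 8.03.
Conjugate-depth relation: y₂/y₁ = ½[√(1 + 8Fr₁²) − 1] = ½[√517.3 − 1] = 10.9.
y₂ = 10.9 × 1.31 = 14.2 m.
Tailwater y_tw = 9.19 m: y_tw < y₂, so the jump is swept downstream.

y₂ = 14.2 m; the jump is swept downstream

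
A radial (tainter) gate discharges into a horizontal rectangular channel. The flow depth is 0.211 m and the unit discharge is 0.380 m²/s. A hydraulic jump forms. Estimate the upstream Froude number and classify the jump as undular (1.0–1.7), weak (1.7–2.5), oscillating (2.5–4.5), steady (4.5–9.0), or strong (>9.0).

V₁ = q/y₁ = 0.380/0.211 = 1.80 m/s. Fr₁ = V₁/√(g·y₁) = 1.80/√(9.81×0.211) = 1.25.
Fr₁ = 1.25 lies in the undular range.

Fr₁ = 1.25; undular jump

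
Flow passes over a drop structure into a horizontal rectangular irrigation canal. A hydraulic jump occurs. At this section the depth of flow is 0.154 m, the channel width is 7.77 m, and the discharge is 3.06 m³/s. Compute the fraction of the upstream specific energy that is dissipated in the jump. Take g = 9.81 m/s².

q = Q/b = 3.06/7.77 = 0.394 m²/s; V₁ = q/y₁ = 2.56 m/s. Fr₁ = V₁/√(g·y₁) = 2.08.
From the momentum equation for a rectangular channel, y₂/y₁ = ½[√(1 + 8Fr₁²) − 1] = ½[√35.63 − 1] = 2.48.
y₂ = 2.48 × 0.154 = 0.383 m.
E₁ = y₁ + V₁²/2g = 0.487 m. ΔE = (y₂ − y₁)³/(4y₁y₂) = 0.0507 m. ΔE/E₁ = 0.0507/0.487 = 0.104.

ΔE/E₁ = 0.104 (10.4%)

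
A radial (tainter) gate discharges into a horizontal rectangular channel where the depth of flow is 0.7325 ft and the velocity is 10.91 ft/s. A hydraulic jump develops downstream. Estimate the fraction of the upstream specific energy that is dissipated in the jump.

ΔE/E₁ = 0.132 (13.2%)

Fr₁ = V₁/√(g·y₁) = 10.91/√(32.2×0.7325) = 2.246.
Bélanger equation: y₂/y₁ = ½[√(1 + 8Fr₁²) − 1] = ½[√41.372 − 1] = 2.716.
y₂ = 2.716 × 0.7325 = 1.989 ft.
E₁ = y₁ + V₁²/2g = 2.581 ft. ΔE = (y₂ − y₁)³/(4y₁y₂) = 0.3407 ft. ΔE/E₁ = 0.3407/2.581 = 0.132.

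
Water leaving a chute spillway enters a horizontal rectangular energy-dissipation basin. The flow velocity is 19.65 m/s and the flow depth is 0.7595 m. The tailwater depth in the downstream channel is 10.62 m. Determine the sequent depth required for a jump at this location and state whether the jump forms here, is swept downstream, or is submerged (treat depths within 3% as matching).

y₂ = 7.362 m; the jump is submerged

Fr₁ = V₁/√(g·y₁) = 19.65/√(9.81×0.7595) = 7.199.
From the momentum equation for a rectangular channel, y₂/y₁ = ½[√(1 + 8Fr₁²) − 1] = ½[√415.59 − 1] = 9.693.
y₂ = 9.693 × 0.7595 = 7.362 m.
Tailwater y_tw = 10.62 m: y_tw > y₂, so the jump is submerged.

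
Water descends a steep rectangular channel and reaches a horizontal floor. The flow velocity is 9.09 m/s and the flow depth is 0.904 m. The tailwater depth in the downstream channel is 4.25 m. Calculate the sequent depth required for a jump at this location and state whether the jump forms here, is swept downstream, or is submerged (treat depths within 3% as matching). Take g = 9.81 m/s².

y₂ = 3.48 m; the jump is submerged

Fr₁ = V₁/√(g·y₁) = 9.09/√(9.81×0.904) = 3.05.
Conjugate-depth relation: y₂/y₁ = ½[√(1 + 8Fr₁²) − 1] = ½[√75.54 − 1] = 3.85.
y₂ = 3.85 × 0.904 = 3.48 m.
Tailwater y_tw = 4.25 m: y_tw > y₂, so the jump is submerged.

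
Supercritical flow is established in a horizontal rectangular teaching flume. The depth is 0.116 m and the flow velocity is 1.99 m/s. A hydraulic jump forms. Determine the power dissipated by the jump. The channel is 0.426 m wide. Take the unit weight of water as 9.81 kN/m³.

P = 0.0213 kW

Fr₁ = V₁/√(g·y₁) = 1.99/√(9.81×0.116) = 1.87.
Sequent-depth ratio: y₂/y₁ = ½[√(1 + 8Fr₁²) − 1] = ½[√28.84 − 1] = 2.19.
y₂ = 2.19 × 0.116 = 0.253 m.
Head loss: ΔE = (y₂ − y₁)³/(4y₁y₂) = (0.253 − 0.116)³/(4×0.116×0.253) = 0.00260/0.118 = 0.0221 m.
q = V₁·y₁ = 1.99 × 0.116 = 0.231 m²/s. Q = q·b = 0.231 × 0.426 = 0.0983 m³/s. P = γ·Q·ΔE = 9.81 × 0.0983 × 0.0221 = 0.0213 kW.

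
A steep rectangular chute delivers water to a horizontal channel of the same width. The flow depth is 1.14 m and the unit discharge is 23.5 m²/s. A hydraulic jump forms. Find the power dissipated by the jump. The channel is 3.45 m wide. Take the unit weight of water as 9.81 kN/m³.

V₁ = q/y₁ = 23.5/1.14 = 20.6 m/s. Fr₁ = V₁/√(g·y₁) = 20.6/√(9.81×1.14) = 6.16.
From the momentum equation for a rectangular channel, y₂/y₁ = ½[√(1 + 8Fr₁²) − 1] = ½[√305.0 − 1] = 8.23.
y₂ = 8.23 × 1.14 = 9.38 m.
V₂ = q/y₂ = 23.5/9.38 = 2.50 m/s. E₁ = y₁ + V₁²/2g = 22.8 m; E₂ = y₂ + V₂²/2g = 9.70 m. ΔE = E₁ − E₂ = 13.1 m.
Q = q·b = 23.5 × 3.45 = 81.1 m³/s. P = γ·Q·ΔE = 9.81 × 81.1 × 13.1 = 10415 kW.

P = 10415 kW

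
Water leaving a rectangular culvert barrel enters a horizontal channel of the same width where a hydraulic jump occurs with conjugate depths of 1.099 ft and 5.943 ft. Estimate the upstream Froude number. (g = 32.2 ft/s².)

For a rectangular channel the momentum equation gives q² = ½·g·y₁·y₂·(y₁ + y₂) = ½×32.2×1.099×5.943×7.042 = 740.5.
q = √740.5 = 27.21 ft²/s.
V₁ = q/y₁ = 24.76 ft/s; Fr₁ = V₁/√(g·y₁) = 4.162.

Fr₁ = 4.162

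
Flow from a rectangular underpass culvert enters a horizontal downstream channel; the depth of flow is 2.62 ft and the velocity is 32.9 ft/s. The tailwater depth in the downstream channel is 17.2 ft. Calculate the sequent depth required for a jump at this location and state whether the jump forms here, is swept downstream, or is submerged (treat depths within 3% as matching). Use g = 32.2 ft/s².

y₂ = 12.0 ft; the jump is submerged

Fr₁ = V₁/√(g·y₁) = 32.9/√(32.2×2.62) = 3.58.
Bélanger equation: y₂/y₁ = ½[√(1 + 8Fr₁²) − 1] = ½[√103.6 − 1] = 4.59.
y₂ = 4.59 × 2.62 = 12.0 ft.
Tailwater y_tw = 17.2 ft: y_tw > y₂, so the jump is submerged.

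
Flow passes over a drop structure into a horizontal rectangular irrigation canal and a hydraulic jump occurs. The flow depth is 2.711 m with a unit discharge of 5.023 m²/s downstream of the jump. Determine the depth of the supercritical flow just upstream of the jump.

y₁ = 0.5771 m

V₂ = q/y₂ = 5.023/2.711 = 1.853 m/s; Fr₂ = V₂/√(g·y₂) = 0.3593.
Applying the sequent-depth relation in reverse, y₁/y₂ = ½[√(1 + 8Fr₂²) − 1] = ½[√2.0327 − 1] = 0.2129.
y₁ = 0.2129 × 2.711 = 0.5771 m.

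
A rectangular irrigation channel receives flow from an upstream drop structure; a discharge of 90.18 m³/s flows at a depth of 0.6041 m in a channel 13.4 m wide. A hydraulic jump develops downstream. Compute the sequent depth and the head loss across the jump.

q = Q/b = 90.18/13.4 = 6.730 m²/s; V₁ = q/y₁ = 11.14 m/s. Fr₁ = V₁/√(g·y₁) = 4.576.
Conjugate-depth relation: y₂/y₁ = ½[√(1 + 8Fr₁²) − 1] = ½[√168.53 − 1] = 5.991.
y₂ = 5.991 × 0.6041 = 3.619 m.
V₂ = q/y₂ = 6.730/3.619 = 1.859 m/s. E₁ = y₁ + V₁²/2g = 6.930 m; E₂ = y₂ + V₂²/2g = 3.795 m. ΔE = E₁ − E₂ = 3.134 m.

y₂ = 3.619 m; ΔE = 3.134 m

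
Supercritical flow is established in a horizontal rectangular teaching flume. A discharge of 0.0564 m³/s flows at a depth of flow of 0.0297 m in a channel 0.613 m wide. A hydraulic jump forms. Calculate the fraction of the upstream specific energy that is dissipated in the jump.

ΔE/E₁ = 0.547 (54.7%)

q = Q/b = 0.0564/0.613 = 0.0920 m²/s; V₁ = q/y₁ = 3.10 m/s. Fr₁ = V₁/√(g·y₁) = 5.74.
Conjugate-depth relation: y₂/y₁ = ½[√(1 + 8Fr₁²) − 1] = ½[√264.5 − 1] = 7.63.
y₂ = 7.63 × 0.0297 = 0.227 m.
E₁ = y₁ + V₁²/2g = 0.519 m. ΔE = (y₂ − y₁)³/(4y₁y₂) = 0.284 m. ΔE/E₁ = 0.284/0.519 = 0.547.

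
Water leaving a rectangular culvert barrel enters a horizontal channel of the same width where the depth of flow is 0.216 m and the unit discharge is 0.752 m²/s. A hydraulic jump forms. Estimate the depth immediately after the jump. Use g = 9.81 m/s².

V₁ = q/y₁ = 0.752/0.216 = 3.48 m/s. Fr₁ = V₁/√(g·y₁) = 3.48/√(9.81×0.216) = 2.39.
Conjugate-depth relation: y₂/y₁ = ½[√(1 + 8Fr₁²) − 1] = ½[√46.76 − 1] = 2.92.
y₂ = 2.92 × 0.216 = 0.631 m.

y₂ = 0.631 m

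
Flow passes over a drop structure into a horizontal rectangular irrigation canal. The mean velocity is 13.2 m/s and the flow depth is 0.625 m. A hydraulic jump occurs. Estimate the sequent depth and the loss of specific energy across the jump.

y₂ = 4.41 m; ΔE = 4.92 m

Fr₁ = V₁/√(g·y₁) = 13.2/√(9.81×0.625) = 5.33.
From the momentum equation for a rectangular channel, y₂/y₁ = ½[√(1 + 8Fr₁²) − 1] = ½[√228.3 − 1] = 7.06.
y₂ = 7.06 × 0.625 = 4.41 m.
q = V₁·y₁ = 13.2 × 0.625 = 8.25 m²/s. V₂ = q/y₂ = 8.25/4.41 = 1.87 m/s. E₁ = y₁ + V₁²/2g = 9.51 m; E₂ = y₂ + V₂²/2g = 4.59 m. ΔE = E₁ − E₂ = 4.92 m.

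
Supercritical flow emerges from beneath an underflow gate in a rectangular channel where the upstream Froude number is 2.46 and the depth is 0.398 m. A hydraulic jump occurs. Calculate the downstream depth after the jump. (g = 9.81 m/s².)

y₂ = 1.20 m

Fr₁ = 2.46 (given).
Conjugate-depth relation: y₂/y₁ = ½[√(1 + 8Fr₁²) − 1] = ½[√49.41 − 1] = 3.01.
y₂ = 3.01 × 0.398 = 1.20 m.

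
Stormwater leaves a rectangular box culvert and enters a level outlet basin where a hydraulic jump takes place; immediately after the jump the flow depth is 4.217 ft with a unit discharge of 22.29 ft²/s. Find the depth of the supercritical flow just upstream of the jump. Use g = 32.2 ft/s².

y₁ = 1.321 ft

V₂ = q/y₂ = 22.29/4.217 = 5.286 ft/s; Fr₂ = V₂/√(g·y₂) = 0.4536.
The Bélanger relation is symmetric: y₁/y₂ = ½[√(1 + 8Fr₂²) − 1] = ½[√2.6461 − 1] = 0.3133.
y₁ = 0.3133 × 4.217 = 1.321 ft.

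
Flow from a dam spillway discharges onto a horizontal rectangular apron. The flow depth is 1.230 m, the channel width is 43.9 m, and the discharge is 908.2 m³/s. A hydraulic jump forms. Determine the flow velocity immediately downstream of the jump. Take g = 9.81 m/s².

V₂ = 2.642 m/s

q = Q/b = 908.2/43.9 = 20.69 m²/s; V₁ = q/y₁ = 16.82 m/s. Fr₁ = V₁/√(g·y₁) = 4.842.
Bélanger equation: y₂/y₁ = ½[√(1 + 8Fr₁²) − 1] = ½[√188.56 − 1] = 6.366.
y₂ = 6.366 × 1.230 = 7.830 m.
V₂ = q/y₂ = 20.69/7.830 = 2.642 m/s.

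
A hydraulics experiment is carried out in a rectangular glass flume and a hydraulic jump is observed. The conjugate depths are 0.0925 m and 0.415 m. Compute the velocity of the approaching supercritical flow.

V₁ = 3.34 m/s

For a rectangular channel the momentum equation gives q² = ½·g·y₁·y₂·(y₁ + y₂) = ½×9.81×0.0925×0.415×0.507 = 0.0956.
q = √0.0956 = 0.309 m²/s.
V₁ = q/y₁ = 0.309/0.0925 = 3.34 m/s.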